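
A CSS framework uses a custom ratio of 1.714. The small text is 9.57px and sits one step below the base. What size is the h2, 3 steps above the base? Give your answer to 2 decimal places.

Moving from step -1 to step +3 is 4 steps up, so multiply by r⁴.
9.57 × 1.714⁴ = 9.57 × 8.63065 ≈ 82.595

82.60px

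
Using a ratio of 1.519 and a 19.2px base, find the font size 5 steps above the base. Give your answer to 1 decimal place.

155.3px

Every step multiplies by the scale ratio.
19.2 × 1.519⁵ = 19.2 × 8.08703 ≈ 155.27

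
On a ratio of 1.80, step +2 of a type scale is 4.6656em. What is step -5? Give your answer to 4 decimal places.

0.0762em

4.6656 ÷ 1.80⁷ = 4.6656 ÷ 61.22200 ≈ 0.0762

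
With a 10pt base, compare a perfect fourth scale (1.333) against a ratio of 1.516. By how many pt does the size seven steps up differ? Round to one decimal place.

109.2pt

Perfect fourth: 10.0 × 1.333⁷ = 74.784pt
At 1.516: 10.0 × 1.516⁷ = 184.032pt
Difference: 184.032 − 74.784 = 109.248pt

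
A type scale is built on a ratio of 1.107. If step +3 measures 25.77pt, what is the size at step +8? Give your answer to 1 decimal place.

42.8pt

25.77 × 1.107⁵ = 25.77 × 1.66241 ≈ 42.840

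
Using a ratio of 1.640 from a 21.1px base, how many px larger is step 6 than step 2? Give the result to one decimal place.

Step 2: 21.1 × 1.640² = 56.751px
Step 6: 21.1 × 1.640⁶ = 410.531px
Difference: 410.531 − 56.751 = 353.780px

353.8px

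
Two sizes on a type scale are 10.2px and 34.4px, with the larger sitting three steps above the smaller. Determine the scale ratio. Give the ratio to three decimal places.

1.500

r³ = 34.4 / 10.2, so r = (34.4/10.2)^(1/3).
r = 3.3725^(1/3) ≈ 1.4996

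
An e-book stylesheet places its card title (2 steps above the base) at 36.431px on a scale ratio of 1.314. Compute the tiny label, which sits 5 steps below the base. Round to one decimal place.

5.4px

The gap is -5 − (2) = -7 steps, so the factor is 1.314^-7.
36.431 ÷ 1.314⁷ = 36.431 ÷ 6.76344 ≈ 5.386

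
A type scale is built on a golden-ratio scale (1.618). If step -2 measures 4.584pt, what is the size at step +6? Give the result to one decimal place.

4.584 × 1.618⁸ = 4.584 × 46.97082 ≈ 215.314

215.3pt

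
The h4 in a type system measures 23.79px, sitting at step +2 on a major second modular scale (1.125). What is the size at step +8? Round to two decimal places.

48.23px

23.79 × 1.125⁶ = 23.79 × 2.02729 ≈ 48.229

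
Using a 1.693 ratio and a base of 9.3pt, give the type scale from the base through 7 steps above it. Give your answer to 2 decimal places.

9.30pt, 15.74pt, 26.66pt, 45.13pt, 76.40pt, 129.35pt, 218.99pt, 370.75pt

Step 0: 9.3pt
Step 1: 9.3 × 1.693 = 15.74
Step 2: 9.3 × 1.693² = 26.66
Step 3: 9.3 × 1.693³ = 45.13
Step 4: 9.3 × 1.693⁴ = 76.40
Step 5: 9.3 × 1.693⁵ = 129.35
Step 6: 9.3 × 1.693⁶ = 218.99
Step 7: 9.3 × 1.693⁷ = 370.75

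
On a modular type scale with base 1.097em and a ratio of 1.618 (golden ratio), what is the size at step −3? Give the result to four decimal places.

1.097 ÷ 1.618³ = 1.097 ÷ 4.23580 ≈ 0.2590

0.2590em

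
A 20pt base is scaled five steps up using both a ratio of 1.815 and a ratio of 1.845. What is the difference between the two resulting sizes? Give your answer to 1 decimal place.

33.6pt

At 1.815: 20.0 × 1.815⁵ = 393.925pt
At 1.845: 20.0 × 1.845⁵ = 427.575pt
Difference: 427.575 − 393.925 = 33.650pt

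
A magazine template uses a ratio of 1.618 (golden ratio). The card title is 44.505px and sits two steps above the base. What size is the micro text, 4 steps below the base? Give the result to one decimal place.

44.505 ÷ 1.618⁶ = 44.505 ÷ 17.94201 ≈ 2.480

2.5px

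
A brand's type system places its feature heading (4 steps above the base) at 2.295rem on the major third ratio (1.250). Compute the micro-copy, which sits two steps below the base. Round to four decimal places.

The gap is -2 − (4) = -6 steps, so the factor is 1.250^-6.
2.295 ÷ 1.250⁶ = 2.295 ÷ 3.81470 ≈ 0.6016

0.6016rem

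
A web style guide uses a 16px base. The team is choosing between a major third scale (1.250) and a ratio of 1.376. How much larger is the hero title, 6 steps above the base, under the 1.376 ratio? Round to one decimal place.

Major third: 16.0 × 1.250⁶ = 61.035px
At 1.376: 16.0 × 1.376⁶ = 108.600px
Difference: 108.600 − 61.035 = 47.565px

47.6px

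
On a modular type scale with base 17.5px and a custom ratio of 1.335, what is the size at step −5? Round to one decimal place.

17.5 ÷ 1.335⁵ = 17.5 ÷ 4.24040 ≈ 4.13

4.1px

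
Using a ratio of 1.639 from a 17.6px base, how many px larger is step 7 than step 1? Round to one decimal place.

530.4px

Step 1: 17.6 × 1.639 = 28.846px
Step 7: 17.6 × 1.639⁷ = 559.198px
Difference: 559.198 − 28.846 = 530.352px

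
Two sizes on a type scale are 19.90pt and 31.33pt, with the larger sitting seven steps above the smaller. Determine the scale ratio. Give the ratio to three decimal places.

1.067

r⁷ = 31.33 / 19.90, so r = (31.33/19.90)^(1/7).
r = 1.5744^(1/7) ≈ 1.0670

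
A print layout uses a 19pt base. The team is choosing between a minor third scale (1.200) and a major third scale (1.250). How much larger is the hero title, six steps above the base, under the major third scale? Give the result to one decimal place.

15.7pt

Minor third: 19.0 × 1.200⁶ = 56.734pt
Major third: 19.0 × 1.250⁶ = 72.479pt
Difference: 72.479 − 56.734 = 15.745pt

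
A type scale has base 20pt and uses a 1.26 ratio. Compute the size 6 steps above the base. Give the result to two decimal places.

Every step multiplies by the scale ratio.
20.0 × 1.26⁶ = 20.0 × 4.00150 ≈ 80.03

80.03pt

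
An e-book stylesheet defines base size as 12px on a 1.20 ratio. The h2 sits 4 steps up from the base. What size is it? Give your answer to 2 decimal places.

Each step on a modular scale multiplies by the ratio, so the size n steps from the base is base × ratioⁿ.
12.0 × 1.20⁴ = 12.0 × 2.07360 ≈ 24.88

24.88px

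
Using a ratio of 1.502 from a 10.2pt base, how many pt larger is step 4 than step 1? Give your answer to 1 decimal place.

Step 1: 10.2 × 1.502 = 15.320pt
Step 4: 10.2 × 1.502⁴ = 51.913pt
Difference: 51.913 − 15.320 = 36.593pt

36.6pt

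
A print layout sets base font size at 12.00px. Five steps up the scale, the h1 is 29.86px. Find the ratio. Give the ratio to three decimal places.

r⁵ = 29.86 / 12.00, so r = (29.86/12.00)^(1/5).
r = 2.4883^(1/5) ≈ 1.2000

1.200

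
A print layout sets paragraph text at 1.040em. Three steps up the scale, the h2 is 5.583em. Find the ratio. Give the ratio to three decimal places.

The ratio satisfies 1.040 × r³ = 5.583, so r = (5.583 / 1.040)^(1/3).
r = 5.3683^(1/3) ≈ 1.7510

1.751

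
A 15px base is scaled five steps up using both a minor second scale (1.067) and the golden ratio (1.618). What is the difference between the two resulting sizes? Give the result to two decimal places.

Minor second: 15.0 × 1.067⁵ = 20.7450px
Golden ratio: 15.0 × 1.618⁵ = 166.3351px
Difference: 166.3351 − 20.7450 = 145.5901px

145.59px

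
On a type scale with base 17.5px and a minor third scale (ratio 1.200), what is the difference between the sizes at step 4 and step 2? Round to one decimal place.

11.1px

Step 2: 17.5 × 1.200² = 25.200px
Step 4: 17.5 × 1.200⁴ = 36.288px
Difference: 36.288 − 25.200 = 11.088px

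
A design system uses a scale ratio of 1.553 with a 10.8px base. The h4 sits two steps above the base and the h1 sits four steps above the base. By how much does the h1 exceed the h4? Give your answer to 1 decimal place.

36.8px

Step 2: 10.8 × 1.553² = 26.048px
Step 4: 10.8 × 1.553⁴ = 62.822px
Difference: 62.822 − 26.048 = 36.774px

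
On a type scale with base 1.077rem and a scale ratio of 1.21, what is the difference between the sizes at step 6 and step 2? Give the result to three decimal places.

Step 2: 1.077 × 1.21² = 1.57684rem
Step 6: 1.077 × 1.21⁶ = 3.38009rem
Difference: 3.38009 − 1.57684 = 1.80325rem

1.803rem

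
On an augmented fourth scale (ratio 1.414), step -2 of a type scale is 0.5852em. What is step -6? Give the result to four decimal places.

0.1464em

The gap is -6 − (-2) = -4 steps, so the factor is 1.414^-4.
0.5852 ÷ 1.414⁴ = 0.5852 ÷ 3.99758 ≈ 0.1464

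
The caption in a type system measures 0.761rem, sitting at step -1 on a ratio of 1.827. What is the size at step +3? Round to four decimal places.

Moving from step -1 to step +3 is 4 steps up, so multiply by r⁴.
0.761 × 1.827⁴ = 0.761 × 11.14177 ≈ 8.4789

8.4789rem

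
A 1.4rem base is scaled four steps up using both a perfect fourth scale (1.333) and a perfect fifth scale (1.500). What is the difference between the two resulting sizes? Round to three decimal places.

2.667rem

Perfect fourth: 1.4 × 1.333⁴ = 4.42027rem
Perfect fifth: 1.4 × 1.500⁴ = 7.08750rem
Difference: 7.08750 − 4.42027 = 2.66723rem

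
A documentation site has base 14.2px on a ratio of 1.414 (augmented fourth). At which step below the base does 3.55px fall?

4

1.414ⁿ = 14.2 / 3.55 = 4.0000
n = ln(4.0000) / ln(1.414) = 1.3863 / 0.3464 ≈ 4.00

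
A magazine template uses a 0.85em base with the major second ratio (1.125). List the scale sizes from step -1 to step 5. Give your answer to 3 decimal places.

0.756em, 0.850em, 0.956em, 1.076em, 1.210em, 1.362em, 1.532em

Step -1: 0.85 ÷ 1.125 = 0.756
Step 0: 0.85em
Step 1: 0.85 × 1.125 = 0.956
Step 2: 0.85 × 1.125² = 1.076
Step 3: 0.85 × 1.125³ = 1.210
Step 4: 0.85 × 1.125⁴ = 1.362
Step 5: 0.85 × 1.125⁵ = 1.532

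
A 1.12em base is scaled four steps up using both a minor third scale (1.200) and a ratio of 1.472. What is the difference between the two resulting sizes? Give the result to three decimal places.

2.936em

Minor third: 1.12 × 1.200⁴ = 2.32243em
At 1.472: 1.12 × 1.472⁴ = 5.25835em
Difference: 5.25835 − 2.32243 = 2.93592em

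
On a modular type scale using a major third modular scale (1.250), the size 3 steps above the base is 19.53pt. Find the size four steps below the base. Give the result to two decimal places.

4.10pt

19.53 ÷ 1.250⁷ = 19.53 ÷ 4.76837 ≈ 4.096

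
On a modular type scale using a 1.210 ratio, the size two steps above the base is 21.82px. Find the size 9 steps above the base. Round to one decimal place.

21.82 × 1.210⁷ = 21.82 × 3.79750 ≈ 82.861

82.9px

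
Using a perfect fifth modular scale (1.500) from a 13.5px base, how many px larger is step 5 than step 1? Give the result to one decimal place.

Step 1: 13.5 × 1.500 = 20.250px
Step 5: 13.5 × 1.500⁵ = 102.516px
Difference: 102.516 − 20.250 = 82.266px

82.3px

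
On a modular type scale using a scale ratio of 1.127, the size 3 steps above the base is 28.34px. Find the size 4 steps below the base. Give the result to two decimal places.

The gap is -4 − (3) = -7 steps, so the factor is 1.127^-7.
28.34 ÷ 1.127⁷ = 28.34 ÷ 2.30923 ≈ 12.272

12.27px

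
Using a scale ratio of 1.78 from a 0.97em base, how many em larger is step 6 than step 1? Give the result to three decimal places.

Step 1: 0.97 × 1.78 = 1.72660em
Step 6: 0.97 × 1.78⁶ = 30.85260em
Difference: 30.85260 − 1.72660 = 29.12600em

29.126em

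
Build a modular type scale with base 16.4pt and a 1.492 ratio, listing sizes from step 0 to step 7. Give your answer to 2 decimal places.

Step 0: 16.4pt
Step 1: 16.4 × 1.492 = 24.47
Step 2: 16.4 × 1.492² = 36.51
Step 3: 16.4 × 1.492³ = 54.47
Step 4: 16.4 × 1.492⁴ = 81.27
Step 5: 16.4 × 1.492⁵ = 121.25
Step 6: 16.4 × 1.492⁶ = 180.91
Step 7: 16.4 × 1.492⁷ = 269.91

16.40pt, 24.47pt, 36.51pt, 54.47pt, 81.27pt, 121.25pt, 180.91pt, 269.91pt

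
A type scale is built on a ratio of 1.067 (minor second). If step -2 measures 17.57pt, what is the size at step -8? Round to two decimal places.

Moving from step -2 to step -8 is 6 steps down, so divide by r⁶.
17.57 ÷ 1.067⁶ = 17.57 ÷ 1.47566 ≈ 11.907

11.91pt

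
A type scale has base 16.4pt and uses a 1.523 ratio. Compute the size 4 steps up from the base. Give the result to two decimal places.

88.24pt

16.4 × 1.523⁴ = 16.4 × 5.38021 ≈ 88.24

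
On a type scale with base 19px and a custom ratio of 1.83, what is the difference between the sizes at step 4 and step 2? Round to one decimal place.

149.5px

Step 2: 19.0 × 1.83² = 63.629px
Step 4: 19.0 × 1.83⁴ = 213.087px
Difference: 213.087 − 63.629 = 149.458px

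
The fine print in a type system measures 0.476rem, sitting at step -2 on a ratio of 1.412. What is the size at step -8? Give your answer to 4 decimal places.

0.0601rem

0.476 ÷ 1.412⁶ = 0.476 ÷ 7.92516 ≈ 0.0601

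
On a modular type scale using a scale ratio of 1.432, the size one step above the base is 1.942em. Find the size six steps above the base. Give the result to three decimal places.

Moving from step +1 to step +6 is 5 steps up, so multiply by r⁵.
1.942 × 1.432⁵ = 1.942 × 6.02164 ≈ 11.694

11.694em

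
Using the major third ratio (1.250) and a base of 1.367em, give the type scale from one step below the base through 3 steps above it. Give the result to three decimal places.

1.094em, 1.367em, 1.709em, 2.136em, 2.670em

Step -1: 1.367 ÷ 1.250 = 1.094
Step 0: 1.367em
Step 1: 1.367 × 1.250 = 1.709
Step 2: 1.367 × 1.250² = 2.136
Step 3: 1.367 × 1.250³ = 2.670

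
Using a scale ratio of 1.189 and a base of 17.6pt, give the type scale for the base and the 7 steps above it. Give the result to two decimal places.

17.60pt, 20.93pt, 24.88pt, 29.58pt, 35.18pt, 41.82pt, 49.73pt, 59.13pt

Step 0: 17.6pt
Step 1: 17.6 × 1.189 = 20.93
Step 2: 17.6 × 1.189² = 24.88
Step 3: 17.6 × 1.189³ = 29.58
Step 4: 17.6 × 1.189⁴ = 35.18
Step 5: 17.6 × 1.189⁵ = 41.82
Step 6: 17.6 × 1.189⁶ = 49.73
Step 7: 17.6 × 1.189⁷ = 59.13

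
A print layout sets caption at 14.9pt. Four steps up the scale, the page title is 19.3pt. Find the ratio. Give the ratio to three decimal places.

1.067

r⁴ = 19.3 / 14.9, so r = (19.3/14.9)^(1/4).
r = 1.2953^(1/4) ≈ 1.0668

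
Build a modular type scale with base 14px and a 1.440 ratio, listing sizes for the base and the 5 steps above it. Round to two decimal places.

Step 0: 14px
Step 1: 14.0 × 1.440 = 20.16
Step 2: 14.0 × 1.440² = 29.03
Step 3: 14.0 × 1.440³ = 41.80
Step 4: 14.0 × 1.440⁴ = 60.20
Step 5: 14.0 × 1.440⁵ = 86.68

14.00px, 20.16px, 29.03px, 41.80px, 60.20px, 86.68px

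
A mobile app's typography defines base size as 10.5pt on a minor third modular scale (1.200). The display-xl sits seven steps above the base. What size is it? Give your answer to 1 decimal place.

37.6pt

A modular type scale is a geometric sequence: sizeₙ = base × rⁿ.
10.5 × 1.200⁷ = 10.5 × 3.58318 ≈ 37.62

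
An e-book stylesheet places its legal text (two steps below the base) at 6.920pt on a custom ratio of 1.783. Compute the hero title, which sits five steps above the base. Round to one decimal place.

396.4pt

The gap is 5 − (-2) = 7 steps, so the factor is 1.783^7.
6.920 × 1.783⁷ = 6.920 × 57.28744 ≈ 396.429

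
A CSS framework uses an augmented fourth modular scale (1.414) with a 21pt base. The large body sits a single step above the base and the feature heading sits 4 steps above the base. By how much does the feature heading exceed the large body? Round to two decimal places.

Step 1: 21.0 × 1.414 = 29.6940pt
Step 4: 21.0 × 1.414⁴ = 83.9493pt
Difference: 83.9493 − 29.6940 = 54.2553pt

54.26pt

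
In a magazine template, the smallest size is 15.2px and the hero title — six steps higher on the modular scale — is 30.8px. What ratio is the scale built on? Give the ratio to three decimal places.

1.125

The ratio satisfies 15.2 × r⁶ = 30.8, so r = (30.8 / 15.2)^(1/6).
r = 2.0263^(1/6) ≈ 1.1249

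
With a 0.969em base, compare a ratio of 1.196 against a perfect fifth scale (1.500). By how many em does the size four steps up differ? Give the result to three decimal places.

At 1.196: 0.969 × 1.196⁴ = 1.98266em
Perfect fifth: 0.969 × 1.500⁴ = 4.90556em
Difference: 4.90556 − 1.98266 = 2.92290em

2.923em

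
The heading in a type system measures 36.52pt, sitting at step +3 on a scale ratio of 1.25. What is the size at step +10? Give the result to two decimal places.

36.52 × 1.25⁷ = 36.52 × 4.76837 ≈ 174.141

174.14pt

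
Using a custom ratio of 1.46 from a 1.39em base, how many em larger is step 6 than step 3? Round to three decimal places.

9.137em

Step 3: 1.39 × 1.46³ = 4.32587em
Step 6: 1.39 × 1.46⁶ = 13.46269em
Difference: 13.46269 − 4.32587 = 9.13682em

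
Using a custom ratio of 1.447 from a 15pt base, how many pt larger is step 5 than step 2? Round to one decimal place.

Step 2: 15.0 × 1.447² = 31.407pt
Step 5: 15.0 × 1.447⁵ = 95.156pt
Difference: 95.156 − 31.407 = 63.749pt

63.7pt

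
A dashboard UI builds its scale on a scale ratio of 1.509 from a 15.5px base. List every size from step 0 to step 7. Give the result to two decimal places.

15.50px, 23.39px, 35.29px, 53.26px, 80.37px, 121.28px, 183.01px, 276.16px

Step 0: 15.5px
Step 1: 15.5 × 1.509 = 23.39
Step 2: 15.5 × 1.509² = 35.29
Step 3: 15.5 × 1.509³ = 53.26
Step 4: 15.5 × 1.509⁴ = 80.37
Step 5: 15.5 × 1.509⁵ = 121.28
Step 6: 15.5 × 1.509⁶ = 183.01
Step 7: 15.5 × 1.509⁷ = 276.16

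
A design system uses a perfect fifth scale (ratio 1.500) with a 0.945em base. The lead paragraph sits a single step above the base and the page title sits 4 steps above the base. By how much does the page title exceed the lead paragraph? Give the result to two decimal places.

3.37em

Step 1: 0.945 × 1.500 = 1.4175em
Step 4: 0.945 × 1.500⁴ = 4.7841em
Difference: 4.7841 − 1.4175 = 3.3666em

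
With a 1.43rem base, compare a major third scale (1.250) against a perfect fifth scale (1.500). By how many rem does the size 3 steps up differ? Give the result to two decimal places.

2.03rem

Major third: 1.43 × 1.250³ = 2.7930rem
Perfect fifth: 1.43 × 1.500³ = 4.8262rem
Difference: 4.8262 − 2.7930 = 2.0332rem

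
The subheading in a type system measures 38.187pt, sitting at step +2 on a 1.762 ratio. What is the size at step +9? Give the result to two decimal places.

2013.52pt

38.187 × 1.762⁷ = 38.187 × 52.72800 ≈ 2013.524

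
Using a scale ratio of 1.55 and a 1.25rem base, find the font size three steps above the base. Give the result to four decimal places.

1.25 × 1.55³ = 1.25 × 3.72388 ≈ 4.6548

4.6548rem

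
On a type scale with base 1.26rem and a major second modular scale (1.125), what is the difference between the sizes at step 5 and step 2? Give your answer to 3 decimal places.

0.676rem

Step 2: 1.26 × 1.125² = 1.59469rem
Step 5: 1.26 × 1.125⁵ = 2.27056rem
Difference: 2.27056 − 1.59469 = 0.67587rem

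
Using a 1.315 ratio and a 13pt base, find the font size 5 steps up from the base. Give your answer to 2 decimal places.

51.12pt

Every step multiplies by the scale ratio.
13.0 × 1.315⁵ = 13.0 × 3.93214 ≈ 51.12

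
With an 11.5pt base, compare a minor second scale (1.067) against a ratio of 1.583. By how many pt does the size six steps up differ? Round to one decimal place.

Minor second: 11.5 × 1.067⁶ = 16.970pt
At 1.583: 11.5 × 1.583⁶ = 180.960pt
Difference: 180.960 − 16.970 = 163.990pt

164.0pt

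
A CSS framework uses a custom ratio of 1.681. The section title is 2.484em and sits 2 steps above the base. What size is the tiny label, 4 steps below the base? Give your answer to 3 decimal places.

0.110em

Moving from step +2 to step -4 is 6 steps down, so divide by r⁶.
2.484 ÷ 1.681⁶ = 2.484 ÷ 22.56349 ≈ 0.110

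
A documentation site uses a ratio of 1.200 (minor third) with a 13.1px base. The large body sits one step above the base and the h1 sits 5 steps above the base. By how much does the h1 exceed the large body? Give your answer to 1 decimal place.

Step 1: 13.1 × 1.200 = 15.720px
Step 5: 13.1 × 1.200⁵ = 32.597px
Difference: 32.597 − 15.720 = 16.877px

16.9px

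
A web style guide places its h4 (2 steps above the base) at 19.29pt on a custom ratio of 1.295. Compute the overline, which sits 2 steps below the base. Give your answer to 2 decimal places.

6.86pt

19.29 ÷ 1.295⁴ = 19.29 ÷ 2.81241 ≈ 6.859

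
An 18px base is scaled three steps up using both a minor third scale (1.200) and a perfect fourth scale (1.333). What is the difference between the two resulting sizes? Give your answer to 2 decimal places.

Minor third: 18.0 × 1.200³ = 31.1040px
Perfect fourth: 18.0 × 1.333³ = 42.6347px
Difference: 42.6347 − 31.1040 = 11.5307px

11.53px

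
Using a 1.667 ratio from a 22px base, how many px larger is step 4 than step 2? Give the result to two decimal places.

Step 2: 22.0 × 1.667² = 61.1356px
Step 4: 22.0 × 1.667⁴ = 169.8889px
Difference: 169.8889 − 61.1356 = 108.7533px

108.75px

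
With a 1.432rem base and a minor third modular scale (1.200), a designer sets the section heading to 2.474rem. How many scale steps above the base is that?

1.200ⁿ = 2.474 / 1.432 = 1.7277
n = ln(1.7277) / ln(1.200) = 0.5468 / 0.1823 ≈ 3.00

3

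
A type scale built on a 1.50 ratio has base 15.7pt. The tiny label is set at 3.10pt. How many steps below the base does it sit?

4

1.50ⁿ = 15.7 / 3.10 = 5.0645
n = ln(5.0645) / ln(1.50) = 1.6223 / 0.4055 ≈ 4.00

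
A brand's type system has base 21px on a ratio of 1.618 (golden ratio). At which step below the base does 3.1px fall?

1.618ⁿ = 21 / 3.1 = 6.7742
n = ln(6.7742) / ln(1.618) = 1.9131 / 0.4812 ≈ 3.98

4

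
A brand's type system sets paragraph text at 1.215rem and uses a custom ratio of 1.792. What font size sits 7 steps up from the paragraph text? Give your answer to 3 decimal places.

72.101rem

1.215 × 1.792⁷ = 1.215 × 59.34253 ≈ 72.101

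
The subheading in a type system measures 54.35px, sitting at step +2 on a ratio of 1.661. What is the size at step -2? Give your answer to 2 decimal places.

7.14px

54.35 ÷ 1.661⁴ = 54.35 ÷ 7.61165 ≈ 7.140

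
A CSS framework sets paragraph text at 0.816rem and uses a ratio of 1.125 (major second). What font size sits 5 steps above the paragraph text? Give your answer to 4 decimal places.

1.4705rem

0.816 × 1.125⁵ = 0.816 × 1.80203 ≈ 1.4705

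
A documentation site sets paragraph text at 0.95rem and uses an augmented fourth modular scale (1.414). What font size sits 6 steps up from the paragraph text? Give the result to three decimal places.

7.593rem

Every step multiplies by the scale ratio.
0.95 × 1.414⁶ = 0.95 × 7.99275 ≈ 7.593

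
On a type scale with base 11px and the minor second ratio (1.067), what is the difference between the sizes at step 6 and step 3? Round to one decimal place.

Step 3: 11.0 × 1.067³ = 13.362px
Step 6: 11.0 × 1.067⁶ = 16.232px
Difference: 16.232 − 13.362 = 2.870px

2.9px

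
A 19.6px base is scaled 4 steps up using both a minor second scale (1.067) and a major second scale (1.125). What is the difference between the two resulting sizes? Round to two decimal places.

5.99px

Minor second: 19.6 × 1.067⁴ = 25.4047px
Major second: 19.6 × 1.125⁴ = 31.3954px
Difference: 31.3954 − 25.4047 = 5.9907px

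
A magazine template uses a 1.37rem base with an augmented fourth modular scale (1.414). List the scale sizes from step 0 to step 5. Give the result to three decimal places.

1.370rem, 1.937rem, 2.739rem, 3.873rem, 5.477rem, 7.744rem

Step 0: 1.37rem
Step 1: 1.37 × 1.414 = 1.937
Step 2: 1.37 × 1.414² = 2.739
Step 3: 1.37 × 1.414³ = 3.873
Step 4: 1.37 × 1.414⁴ = 5.477
Step 5: 1.37 × 1.414⁵ = 7.744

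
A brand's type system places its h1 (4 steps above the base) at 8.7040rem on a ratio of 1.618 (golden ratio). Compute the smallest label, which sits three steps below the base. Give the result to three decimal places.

0.300rem

8.7040 ÷ 1.618⁷ = 8.7040 ÷ 29.03017 ≈ 0.300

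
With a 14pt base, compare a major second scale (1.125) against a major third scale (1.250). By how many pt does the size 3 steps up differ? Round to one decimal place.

7.4pt

Major second: 14.0 × 1.125³ = 19.934pt
Major third: 14.0 × 1.250³ = 27.344pt
Difference: 27.344 − 19.934 = 7.410pt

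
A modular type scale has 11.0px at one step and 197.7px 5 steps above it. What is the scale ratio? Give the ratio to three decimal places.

1.782

r⁵ = 197.7 / 11.0, so r = (197.7/11.0)^(1/5).
r = 17.9727^(1/5) ≈ 1.7821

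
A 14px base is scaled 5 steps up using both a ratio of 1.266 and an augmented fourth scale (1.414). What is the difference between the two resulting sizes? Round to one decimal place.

At 1.266: 14.0 × 1.266⁵ = 45.530px
Augmented fourth: 14.0 × 1.414⁵ = 79.136px
Difference: 79.136 − 45.530 = 33.606px

33.6px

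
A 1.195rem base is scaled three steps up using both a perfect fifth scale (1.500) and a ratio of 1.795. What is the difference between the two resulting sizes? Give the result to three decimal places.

2.878rem

Perfect fifth: 1.195 × 1.500³ = 4.03313rem
At 1.795: 1.195 × 1.795³ = 6.91132rem
Difference: 6.91132 − 4.03313 = 2.87819rem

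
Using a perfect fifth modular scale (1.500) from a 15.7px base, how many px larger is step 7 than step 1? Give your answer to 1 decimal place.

Step 1: 15.7 × 1.500 = 23.550px
Step 7: 15.7 × 1.500⁷ = 268.249px
Difference: 268.249 − 23.550 = 244.699px

244.7px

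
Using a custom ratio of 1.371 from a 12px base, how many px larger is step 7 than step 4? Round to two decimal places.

Step 4: 12.0 × 1.371⁴ = 42.3966px
Step 7: 12.0 × 1.371⁷ = 109.2555px
Difference: 109.2555 − 42.3966 = 66.8589px

66.86px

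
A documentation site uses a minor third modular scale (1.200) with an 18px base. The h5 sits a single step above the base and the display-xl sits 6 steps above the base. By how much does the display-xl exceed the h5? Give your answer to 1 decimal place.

Step 1: 18.0 × 1.200 = 21.600px
Step 6: 18.0 × 1.200⁶ = 53.748px
Difference: 53.748 − 21.600 = 32.148px

32.1px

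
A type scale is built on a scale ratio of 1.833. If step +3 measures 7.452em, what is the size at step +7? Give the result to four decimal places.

7.452 × 1.833⁴ = 7.452 × 11.28885 ≈ 84.1245

84.1245em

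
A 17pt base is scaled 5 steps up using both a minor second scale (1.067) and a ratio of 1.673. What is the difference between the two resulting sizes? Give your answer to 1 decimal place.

199.3pt

Minor second: 17.0 × 1.067⁵ = 23.511pt
At 1.673: 17.0 × 1.673⁵ = 222.807pt
Difference: 222.807 − 23.511 = 199.296pt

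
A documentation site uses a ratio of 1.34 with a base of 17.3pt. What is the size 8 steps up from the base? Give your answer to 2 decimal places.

179.84pt

17.3 × 1.34⁸ = 17.3 × 10.39533 ≈ 179.84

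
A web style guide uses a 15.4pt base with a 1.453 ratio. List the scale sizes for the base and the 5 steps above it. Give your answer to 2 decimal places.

Step 0: 15.4pt
Step 1: 15.4 × 1.453 = 22.38
Step 2: 15.4 × 1.453² = 32.51
Step 3: 15.4 × 1.453³ = 47.24
Step 4: 15.4 × 1.453⁴ = 68.64
Step 5: 15.4 × 1.453⁵ = 99.74

15.40pt, 22.38pt, 32.51pt, 47.24pt, 68.64pt, 99.74pt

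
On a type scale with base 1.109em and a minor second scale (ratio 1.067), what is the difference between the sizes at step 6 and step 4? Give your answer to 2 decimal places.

0.20em

Step 4: 1.109 × 1.067⁴ = 1.4374em
Step 6: 1.109 × 1.067⁶ = 1.6365em
Difference: 1.6365 − 1.4374 = 0.1991em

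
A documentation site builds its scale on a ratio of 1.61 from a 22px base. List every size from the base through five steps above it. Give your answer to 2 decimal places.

22.00px, 35.42px, 57.03px, 91.81px, 147.82px, 237.99px

Step 0: 22px
Step 1: 22.0 × 1.61 = 35.42
Step 2: 22.0 × 1.61² = 57.03
Step 3: 22.0 × 1.61³ = 91.81
Step 4: 22.0 × 1.61⁴ = 147.82
Step 5: 22.0 × 1.61⁵ = 237.99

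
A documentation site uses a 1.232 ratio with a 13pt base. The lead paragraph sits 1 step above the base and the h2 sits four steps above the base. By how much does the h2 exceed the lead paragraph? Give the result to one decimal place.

13.9pt

Step 1: 13.0 × 1.232 = 16.016pt
Step 4: 13.0 × 1.232⁴ = 29.949pt
Difference: 29.949 − 16.016 = 13.933pt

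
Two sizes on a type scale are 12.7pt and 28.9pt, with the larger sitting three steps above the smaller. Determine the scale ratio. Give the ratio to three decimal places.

1.315

The ratio satisfies 12.7 × r³ = 28.9, so r = (28.9 / 12.7)^(1/3).
r = 2.2756^(1/3) ≈ 1.3153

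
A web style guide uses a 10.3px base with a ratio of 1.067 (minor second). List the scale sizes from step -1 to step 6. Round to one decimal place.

Step -1: 10.3 ÷ 1.067 = 9.7
Step 0: 10.3px
Step 1: 10.3 × 1.067 = 11.0
Step 2: 10.3 × 1.067² = 11.7
Step 3: 10.3 × 1.067³ = 12.5
Step 4: 10.3 × 1.067⁴ = 13.4
Step 5: 10.3 × 1.067⁵ = 14.2
Step 6: 10.3 × 1.067⁶ = 15.2

9.7px, 10.3px, 11.0px, 11.7px, 12.5px, 13.4px, 14.2px, 15.2px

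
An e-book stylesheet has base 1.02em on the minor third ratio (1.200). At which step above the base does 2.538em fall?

1.200ⁿ = 2.538 / 1.02 = 2.4882
n = ln(2.4882) / ln(1.200) = 0.9116 / 0.1823 ≈ 5.00

5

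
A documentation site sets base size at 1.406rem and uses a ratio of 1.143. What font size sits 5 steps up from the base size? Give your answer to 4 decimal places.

2.7429rem

Every step multiplies by the scale ratio.
1.406 × 1.143⁵ = 1.406 × 1.95088 ≈ 2.7429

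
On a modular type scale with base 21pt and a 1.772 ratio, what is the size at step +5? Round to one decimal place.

366.9pt

Each step on a modular scale multiplies by the ratio, so the size n steps from the base is base × ratioⁿ.
21.0 × 1.772⁵ = 21.0 × 17.47103 ≈ 366.89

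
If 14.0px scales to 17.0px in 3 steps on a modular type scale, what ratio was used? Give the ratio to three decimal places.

1.067

r³ = 17.0 / 14.0, so r = (17.0/14.0)^(1/3).
r = 1.2143^(1/3) ≈ 1.0669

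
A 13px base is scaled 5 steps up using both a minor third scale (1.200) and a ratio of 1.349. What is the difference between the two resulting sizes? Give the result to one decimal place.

25.7px

Minor third: 13.0 × 1.200⁵ = 32.348px
At 1.349: 13.0 × 1.349⁵ = 58.077px
Difference: 58.077 − 32.348 = 25.729px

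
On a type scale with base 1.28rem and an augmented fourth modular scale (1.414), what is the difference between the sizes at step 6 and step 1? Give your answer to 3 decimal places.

Step 1: 1.28 × 1.414 = 1.80992rem
Step 6: 1.28 × 1.414⁶ = 10.23073rem
Difference: 10.23073 − 1.80992 = 8.42081rem

8.421rem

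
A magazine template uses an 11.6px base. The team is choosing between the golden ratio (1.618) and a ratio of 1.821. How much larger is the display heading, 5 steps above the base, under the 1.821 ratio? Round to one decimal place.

Golden ratio: 11.6 × 1.618⁵ = 128.632px
At 1.821: 11.6 × 1.821⁵ = 232.278px
Difference: 232.278 − 128.632 = 103.646px

103.6px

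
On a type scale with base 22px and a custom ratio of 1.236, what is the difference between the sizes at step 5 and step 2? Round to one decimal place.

Step 2: 22.0 × 1.236² = 33.609px
Step 5: 22.0 × 1.236⁵ = 63.462px
Difference: 63.462 − 33.609 = 29.853px

29.9px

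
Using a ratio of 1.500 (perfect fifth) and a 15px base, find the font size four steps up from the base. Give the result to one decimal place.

75.9px

15.0 × 1.500⁴ = 15.0 × 5.06250 ≈ 75.94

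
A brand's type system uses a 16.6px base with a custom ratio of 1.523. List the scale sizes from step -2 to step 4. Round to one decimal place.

Step -2: 16.6 ÷ 1.523² = 7.2
Step -1: 16.6 ÷ 1.523 = 10.9
Step 0: 16.6px
Step 1: 16.6 × 1.523 = 25.3
Step 2: 16.6 × 1.523² = 38.5
Step 3: 16.6 × 1.523³ = 58.6
Step 4: 16.6 × 1.523⁴ = 89.3

7.2px, 10.9px, 16.6px, 25.3px, 38.5px, 58.6px, 89.3px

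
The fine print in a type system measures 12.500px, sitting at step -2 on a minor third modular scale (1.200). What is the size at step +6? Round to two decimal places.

53.75px

12.500 × 1.200⁸ = 12.500 × 4.29982 ≈ 53.748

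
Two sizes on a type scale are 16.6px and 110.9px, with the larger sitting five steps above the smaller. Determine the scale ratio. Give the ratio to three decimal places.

1.462

r⁵ = 110.9 / 16.6, so r = (110.9/16.6)^(1/5).
r = 6.6807^(1/5) ≈ 1.4621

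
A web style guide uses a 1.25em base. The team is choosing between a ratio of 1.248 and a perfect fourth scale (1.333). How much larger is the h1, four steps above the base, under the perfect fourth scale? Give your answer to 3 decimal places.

0.914em

At 1.248: 1.25 × 1.248⁴ = 3.03227em
Perfect fourth: 1.25 × 1.333⁴ = 3.94667em
Difference: 3.94667 − 3.03227 = 0.91440em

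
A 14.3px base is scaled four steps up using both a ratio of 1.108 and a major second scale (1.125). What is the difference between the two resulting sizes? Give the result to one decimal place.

At 1.108: 14.3 × 1.108⁴ = 21.552px
Major second: 14.3 × 1.125⁴ = 22.906px
Difference: 22.906 − 21.552 = 1.354px

1.4px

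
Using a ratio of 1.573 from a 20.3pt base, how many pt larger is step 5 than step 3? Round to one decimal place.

116.5pt

Step 3: 20.3 × 1.573³ = 79.010pt
Step 5: 20.3 × 1.573⁵ = 195.497pt
Difference: 195.497 − 79.010 = 116.487pt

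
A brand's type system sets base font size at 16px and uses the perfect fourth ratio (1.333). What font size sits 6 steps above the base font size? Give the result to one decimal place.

Each step on a modular scale multiplies by the ratio, so the size n steps from the base is base × ratioⁿ.
16.0 × 1.333⁶ = 16.0 × 5.61023 ≈ 89.76

89.8px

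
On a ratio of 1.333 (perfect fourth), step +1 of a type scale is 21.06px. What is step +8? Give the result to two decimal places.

21.06 × 1.333⁷ = 21.06 × 7.47844 ≈ 157.496

157.50px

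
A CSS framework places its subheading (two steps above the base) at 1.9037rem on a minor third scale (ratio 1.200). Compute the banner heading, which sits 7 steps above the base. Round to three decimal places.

4.737rem

1.9037 × 1.200⁵ = 1.9037 × 2.48832 ≈ 4.737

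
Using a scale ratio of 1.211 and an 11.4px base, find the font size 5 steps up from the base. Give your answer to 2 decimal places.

11.4 × 1.211⁵ = 11.4 × 2.60448 ≈ 29.69

29.69px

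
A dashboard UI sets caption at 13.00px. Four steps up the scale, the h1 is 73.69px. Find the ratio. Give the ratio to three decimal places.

The ratio satisfies 13.00 × r⁴ = 73.69, so r = (73.69 / 13.00)^(1/4).
r = 5.6685^(1/4) ≈ 1.5430

1.543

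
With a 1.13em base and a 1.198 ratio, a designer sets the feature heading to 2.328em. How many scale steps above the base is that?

1.198ⁿ = 2.328 / 1.13 = 2.0602
n = ln(2.0602) / ln(1.198) = 0.7228 / 0.1807 ≈ 4.00

4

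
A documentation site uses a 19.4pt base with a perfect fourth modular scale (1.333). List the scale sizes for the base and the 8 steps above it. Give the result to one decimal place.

Step 0: 19.4pt
Step 1: 19.4 × 1.333 = 25.9
Step 2: 19.4 × 1.333² = 34.5
Step 3: 19.4 × 1.333³ = 46.0
Step 4: 19.4 × 1.333⁴ = 61.3
Step 5: 19.4 × 1.333⁵ = 81.6
Step 6: 19.4 × 1.333⁶ = 108.8
Step 7: 19.4 × 1.333⁷ = 145.1
Step 8: 19.4 × 1.333⁸ = 193.4

19.4pt, 25.9pt, 34.5pt, 46.0pt, 61.3pt, 81.6pt, 108.8pt, 145.1pt, 193.4pt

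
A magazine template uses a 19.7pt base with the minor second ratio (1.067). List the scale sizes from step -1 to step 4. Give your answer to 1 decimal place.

Step -1: 19.7 ÷ 1.067 = 18.5
Step 0: 19.7pt
Step 1: 19.7 × 1.067 = 21.0
Step 2: 19.7 × 1.067² = 22.4
Step 3: 19.7 × 1.067³ = 23.9
Step 4: 19.7 × 1.067⁴ = 25.5

18.5pt, 19.7pt, 21.0pt, 22.4pt, 23.9pt, 25.5pt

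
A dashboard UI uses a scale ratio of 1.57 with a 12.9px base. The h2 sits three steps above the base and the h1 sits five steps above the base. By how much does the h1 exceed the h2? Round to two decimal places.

Step 3: 12.9 × 1.57³ = 49.9216px
Step 5: 12.9 × 1.57⁵ = 123.0518px
Difference: 123.0518 − 49.9216 = 73.1302px

73.13px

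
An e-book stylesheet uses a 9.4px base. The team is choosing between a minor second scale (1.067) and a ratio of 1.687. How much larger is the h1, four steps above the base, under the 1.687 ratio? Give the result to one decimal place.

64.0px

Minor second: 9.4 × 1.067⁴ = 12.184px
At 1.687: 9.4 × 1.687⁴ = 76.136px
Difference: 76.136 − 12.184 = 63.952px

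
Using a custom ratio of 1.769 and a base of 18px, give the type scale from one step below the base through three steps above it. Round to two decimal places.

10.18px, 18.00px, 31.84px, 56.33px, 99.65px

Step -1: 18.0 ÷ 1.769 = 10.18
Step 0: 18px
Step 1: 18.0 × 1.769 = 31.84
Step 2: 18.0 × 1.769² = 56.33
Step 3: 18.0 × 1.769³ = 99.65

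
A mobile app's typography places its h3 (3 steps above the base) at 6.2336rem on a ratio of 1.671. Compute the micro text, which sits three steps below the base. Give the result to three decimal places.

Moving from step +3 to step -3 is 6 steps down, so divide by r⁶.
6.2336 ÷ 1.671⁶ = 6.2336 ÷ 21.77001 ≈ 0.286

0.286rem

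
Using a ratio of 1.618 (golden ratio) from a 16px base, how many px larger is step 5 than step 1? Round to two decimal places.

151.54px

Step 1: 16.0 × 1.618 = 25.8880px
Step 5: 16.0 × 1.618⁵ = 177.4241px
Difference: 177.4241 − 25.8880 = 151.5361px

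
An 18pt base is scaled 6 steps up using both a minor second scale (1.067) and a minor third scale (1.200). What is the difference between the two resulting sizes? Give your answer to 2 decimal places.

27.19pt

Minor second: 18.0 × 1.067⁶ = 26.5619pt
Minor third: 18.0 × 1.200⁶ = 53.7477pt
Difference: 53.7477 − 26.5619 = 27.1858pt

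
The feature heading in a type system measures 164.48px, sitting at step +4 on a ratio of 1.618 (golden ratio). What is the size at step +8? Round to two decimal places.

164.48 × 1.618⁴ = 164.48 × 6.85353 ≈ 1127.268

1127.27px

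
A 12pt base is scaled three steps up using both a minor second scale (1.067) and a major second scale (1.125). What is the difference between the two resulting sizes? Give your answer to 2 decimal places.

Minor second: 12.0 × 1.067³ = 14.5772pt
Major second: 12.0 × 1.125³ = 17.0859pt
Difference: 17.0859 − 14.5772 = 2.5087pt

2.51pt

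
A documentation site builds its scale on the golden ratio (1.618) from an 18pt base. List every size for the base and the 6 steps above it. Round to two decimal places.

18.00pt, 29.12pt, 47.12pt, 76.24pt, 123.36pt, 199.60pt, 322.96pt

Step 0: 18pt
Step 1: 18.0 × 1.618 = 29.12
Step 2: 18.0 × 1.618² = 47.12
Step 3: 18.0 × 1.618³ = 76.24
Step 4: 18.0 × 1.618⁴ = 123.36
Step 5: 18.0 × 1.618⁵ = 199.60
Step 6: 18.0 × 1.618⁶ = 322.96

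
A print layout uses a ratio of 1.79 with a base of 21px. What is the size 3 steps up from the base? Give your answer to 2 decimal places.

120.44px

21.0 × 1.79³ = 21.0 × 5.73534 ≈ 120.44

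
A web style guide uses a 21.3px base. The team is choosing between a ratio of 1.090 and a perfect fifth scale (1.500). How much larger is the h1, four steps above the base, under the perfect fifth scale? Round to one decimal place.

77.8px

At 1.090: 21.3 × 1.090⁴ = 30.067px
Perfect fifth: 21.3 × 1.500⁴ = 107.831px
Difference: 107.831 − 30.067 = 77.764px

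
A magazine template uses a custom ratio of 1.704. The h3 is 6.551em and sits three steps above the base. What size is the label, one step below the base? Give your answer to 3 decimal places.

6.551 ÷ 1.704⁴ = 6.551 ÷ 8.43099 ≈ 0.777

0.777em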